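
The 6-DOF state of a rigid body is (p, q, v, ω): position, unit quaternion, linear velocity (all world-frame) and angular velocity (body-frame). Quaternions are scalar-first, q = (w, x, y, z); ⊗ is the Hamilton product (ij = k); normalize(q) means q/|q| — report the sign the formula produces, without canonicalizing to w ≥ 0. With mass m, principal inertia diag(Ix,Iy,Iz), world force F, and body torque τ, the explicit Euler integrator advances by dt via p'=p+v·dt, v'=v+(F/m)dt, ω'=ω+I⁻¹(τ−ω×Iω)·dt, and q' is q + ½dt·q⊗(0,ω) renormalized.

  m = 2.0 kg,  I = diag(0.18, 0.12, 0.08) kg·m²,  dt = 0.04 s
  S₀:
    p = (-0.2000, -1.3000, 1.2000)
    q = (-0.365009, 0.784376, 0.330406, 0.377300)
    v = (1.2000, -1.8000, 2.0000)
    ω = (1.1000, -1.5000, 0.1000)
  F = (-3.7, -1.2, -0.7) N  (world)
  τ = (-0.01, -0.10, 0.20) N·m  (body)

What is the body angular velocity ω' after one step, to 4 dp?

ω' = (1.0964, -1.5370, 0.1505)

precession coupling ω×(Iω) = (0.0060, 0.0110, 0.0990)
angular accel α = (-0.0889, -0.9250, 1.2625)
ω' = ω + α·dt = (1.0964, -1.5370, 0.1505)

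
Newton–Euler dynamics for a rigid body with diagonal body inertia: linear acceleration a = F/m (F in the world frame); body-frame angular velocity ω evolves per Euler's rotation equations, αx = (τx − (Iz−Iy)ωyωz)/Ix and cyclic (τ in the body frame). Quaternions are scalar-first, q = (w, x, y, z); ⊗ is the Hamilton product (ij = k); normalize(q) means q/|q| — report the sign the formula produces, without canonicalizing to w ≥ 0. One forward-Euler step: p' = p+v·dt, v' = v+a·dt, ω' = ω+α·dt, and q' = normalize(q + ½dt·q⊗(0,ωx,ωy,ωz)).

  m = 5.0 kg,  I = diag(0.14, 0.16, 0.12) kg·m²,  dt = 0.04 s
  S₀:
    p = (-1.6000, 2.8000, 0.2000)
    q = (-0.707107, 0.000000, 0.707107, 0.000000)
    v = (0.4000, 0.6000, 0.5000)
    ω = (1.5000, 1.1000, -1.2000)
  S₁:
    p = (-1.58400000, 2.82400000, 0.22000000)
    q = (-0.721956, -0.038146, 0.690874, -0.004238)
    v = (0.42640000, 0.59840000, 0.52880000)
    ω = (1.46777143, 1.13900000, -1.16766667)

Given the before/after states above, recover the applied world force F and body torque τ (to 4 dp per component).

v₁ − v₀ = (0.02640000, -0.00160000, 0.02880000)
F = m·Δv/dt = (3.3000, -0.2000, 3.6000)
Δω = ω₁−ω₀ = (-0.03222857, 0.03900000, 0.03233333)
applied torque τ = (-0.0600, 0.1200, 0.1300)

F = (3.3000, -0.2000, 3.6000)
τ = (-0.0600, 0.1200, 0.1300)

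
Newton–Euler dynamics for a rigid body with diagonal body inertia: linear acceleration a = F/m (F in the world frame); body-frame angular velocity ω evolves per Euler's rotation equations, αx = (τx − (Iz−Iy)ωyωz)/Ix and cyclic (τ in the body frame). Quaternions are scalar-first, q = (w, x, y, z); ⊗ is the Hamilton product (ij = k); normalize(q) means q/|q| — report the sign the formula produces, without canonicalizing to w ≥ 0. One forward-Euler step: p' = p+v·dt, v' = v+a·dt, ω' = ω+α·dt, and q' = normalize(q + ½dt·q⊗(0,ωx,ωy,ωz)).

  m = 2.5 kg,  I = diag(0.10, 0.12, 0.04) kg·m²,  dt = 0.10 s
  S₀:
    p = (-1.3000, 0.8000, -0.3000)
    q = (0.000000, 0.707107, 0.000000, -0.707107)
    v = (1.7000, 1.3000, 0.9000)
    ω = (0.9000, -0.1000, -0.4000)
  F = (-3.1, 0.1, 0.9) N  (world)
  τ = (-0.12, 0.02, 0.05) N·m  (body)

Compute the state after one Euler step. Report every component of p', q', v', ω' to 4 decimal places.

a = (-1.2400, 0.0400, 0.3600)
p' = p + v·dt = (-1.1300, 0.9300, -0.2100)
new velocity v' = (1.5760, 1.3040, 0.9360)
ω×(Iω) gyroscopic = (-0.0032, -0.0216, -0.0018)
(τ − ω×Iω)/I = (-1.1680, 0.3467, 1.2950)
new body rate ω' = (0.7832, -0.0653, -0.2705)
q⊗(0,ω) = (-0.9192391, -0.0707107, -0.3535535, -0.0707107)
q + ½dt·q⊗(0,ω), renormalized = (-0.0459, 0.7027, -0.0177, -0.7098)

p' = (-1.1300, 0.9300, -0.2100)
q' = (-0.0459, 0.7027, -0.0177, -0.7098)
v' = (1.5760, 1.3040, 0.9360)
ω' = (0.7832, -0.0653, -0.2705)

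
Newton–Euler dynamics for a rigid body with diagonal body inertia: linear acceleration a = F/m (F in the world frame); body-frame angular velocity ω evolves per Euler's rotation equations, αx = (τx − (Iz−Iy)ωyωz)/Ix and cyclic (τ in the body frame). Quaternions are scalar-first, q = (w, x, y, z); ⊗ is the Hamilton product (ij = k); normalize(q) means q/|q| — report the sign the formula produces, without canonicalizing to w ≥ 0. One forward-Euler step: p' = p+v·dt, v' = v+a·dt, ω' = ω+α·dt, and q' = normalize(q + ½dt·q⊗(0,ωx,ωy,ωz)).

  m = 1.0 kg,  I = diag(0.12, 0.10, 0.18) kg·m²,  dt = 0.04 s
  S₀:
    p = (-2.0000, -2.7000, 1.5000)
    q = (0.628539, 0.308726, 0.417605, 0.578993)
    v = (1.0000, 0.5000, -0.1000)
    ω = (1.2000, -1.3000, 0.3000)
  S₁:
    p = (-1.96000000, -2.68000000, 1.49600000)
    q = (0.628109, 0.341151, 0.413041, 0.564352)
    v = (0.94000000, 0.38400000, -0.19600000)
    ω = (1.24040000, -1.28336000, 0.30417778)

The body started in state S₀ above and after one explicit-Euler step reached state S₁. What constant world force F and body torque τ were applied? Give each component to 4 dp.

ω₁ − ω₀ = (0.04040000, 0.01664000, 0.00417778)
I·α + gyro = (0.0900, 0.0200, 0.0500)
v₁ − v₀ = (-0.06000000, -0.11600000, -0.09600000)
F = m·Δv/dt = (-1.5000, -2.9000, -2.4000)

F = (-1.5000, -2.9000, -2.4000)
τ = (0.0900, 0.0200, 0.0500)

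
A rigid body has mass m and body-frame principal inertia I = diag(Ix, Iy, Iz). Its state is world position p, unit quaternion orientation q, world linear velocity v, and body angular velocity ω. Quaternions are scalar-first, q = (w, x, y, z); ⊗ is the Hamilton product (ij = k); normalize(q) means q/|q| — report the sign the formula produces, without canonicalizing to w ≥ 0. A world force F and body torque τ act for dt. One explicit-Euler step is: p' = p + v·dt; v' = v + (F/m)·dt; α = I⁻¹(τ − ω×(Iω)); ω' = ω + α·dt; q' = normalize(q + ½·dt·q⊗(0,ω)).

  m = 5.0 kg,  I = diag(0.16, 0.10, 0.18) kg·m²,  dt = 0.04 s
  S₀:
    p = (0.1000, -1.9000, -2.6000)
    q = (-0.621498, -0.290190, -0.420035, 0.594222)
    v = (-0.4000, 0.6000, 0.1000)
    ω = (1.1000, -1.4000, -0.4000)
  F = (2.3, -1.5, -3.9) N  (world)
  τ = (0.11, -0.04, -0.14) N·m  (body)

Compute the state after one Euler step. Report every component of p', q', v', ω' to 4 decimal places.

a = (0.4600, -0.3000, -0.7800)
p' = p + v·dt = (0.0840, -1.8760, -2.5960)
v + (F/m)dt = (-0.3816, 0.5880, 0.0688)
angular accel α = (0.4075, -0.4880, -1.2911)
ω' = ω + α·dt = (1.1163, -1.4195, -0.4516)
q⊗(0,ω) = (-0.0311512, 0.3162770, 1.4076654, 1.1169037)
updated quaternion q' = (-0.6217, -0.2837, -0.3916, 0.6162)

p' = (0.0840, -1.8760, -2.5960)
q' = (-0.6217, -0.2837, -0.3916, 0.6162)
v' = (-0.3816, 0.5880, 0.0688)
ω' = (1.1163, -1.4195, -0.4516)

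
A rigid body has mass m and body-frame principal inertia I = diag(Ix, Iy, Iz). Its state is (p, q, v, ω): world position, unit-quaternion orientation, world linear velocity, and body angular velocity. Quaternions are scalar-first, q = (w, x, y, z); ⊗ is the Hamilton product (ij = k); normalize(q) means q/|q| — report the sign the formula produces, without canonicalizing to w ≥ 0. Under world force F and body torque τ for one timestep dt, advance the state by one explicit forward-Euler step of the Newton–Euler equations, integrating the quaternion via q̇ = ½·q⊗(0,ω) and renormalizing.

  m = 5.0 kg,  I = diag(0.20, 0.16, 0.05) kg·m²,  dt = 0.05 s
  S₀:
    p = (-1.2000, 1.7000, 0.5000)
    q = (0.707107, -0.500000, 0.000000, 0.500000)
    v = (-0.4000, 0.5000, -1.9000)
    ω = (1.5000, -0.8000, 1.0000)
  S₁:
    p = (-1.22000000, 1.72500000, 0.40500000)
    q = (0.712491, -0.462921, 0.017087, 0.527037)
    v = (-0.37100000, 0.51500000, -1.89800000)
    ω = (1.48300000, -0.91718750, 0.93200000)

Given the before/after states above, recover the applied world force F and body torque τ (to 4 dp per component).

Δω = ω₁−ω₀ = (-0.01700000, -0.11718750, -0.06800000)
applied torque τ = (0.0200, -0.1500, -0.0200)
velocity change Δv = (0.02900000, 0.01500000, 0.00200000)
F = m·Δv/dt = (2.9000, 1.5000, 0.2000)

F = (2.9000, 1.5000, 0.2000)
τ = (0.0200, -0.1500, -0.0200)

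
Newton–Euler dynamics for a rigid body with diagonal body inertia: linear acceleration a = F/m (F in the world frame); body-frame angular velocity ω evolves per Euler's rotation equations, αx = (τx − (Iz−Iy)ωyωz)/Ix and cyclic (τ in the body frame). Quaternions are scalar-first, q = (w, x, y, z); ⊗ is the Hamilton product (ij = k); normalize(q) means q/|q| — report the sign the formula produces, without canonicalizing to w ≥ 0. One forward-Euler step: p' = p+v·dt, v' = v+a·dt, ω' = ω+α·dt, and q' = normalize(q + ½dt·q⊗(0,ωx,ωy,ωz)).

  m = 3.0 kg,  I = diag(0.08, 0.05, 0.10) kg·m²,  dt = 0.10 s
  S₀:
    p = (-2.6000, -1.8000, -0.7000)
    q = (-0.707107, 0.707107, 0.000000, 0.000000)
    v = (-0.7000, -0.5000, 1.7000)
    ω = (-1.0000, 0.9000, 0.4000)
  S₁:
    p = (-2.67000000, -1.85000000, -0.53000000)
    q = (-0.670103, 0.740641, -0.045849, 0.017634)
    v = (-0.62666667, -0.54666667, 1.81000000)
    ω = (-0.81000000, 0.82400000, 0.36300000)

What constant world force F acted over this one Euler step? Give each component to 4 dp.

v₁ − v₀ = (0.07333333, -0.04666667, 0.11000000)
m·(v₁−v₀)/dt = (2.2000, -1.4000, 3.3000)

F = (2.2000, -1.4000, 3.3000)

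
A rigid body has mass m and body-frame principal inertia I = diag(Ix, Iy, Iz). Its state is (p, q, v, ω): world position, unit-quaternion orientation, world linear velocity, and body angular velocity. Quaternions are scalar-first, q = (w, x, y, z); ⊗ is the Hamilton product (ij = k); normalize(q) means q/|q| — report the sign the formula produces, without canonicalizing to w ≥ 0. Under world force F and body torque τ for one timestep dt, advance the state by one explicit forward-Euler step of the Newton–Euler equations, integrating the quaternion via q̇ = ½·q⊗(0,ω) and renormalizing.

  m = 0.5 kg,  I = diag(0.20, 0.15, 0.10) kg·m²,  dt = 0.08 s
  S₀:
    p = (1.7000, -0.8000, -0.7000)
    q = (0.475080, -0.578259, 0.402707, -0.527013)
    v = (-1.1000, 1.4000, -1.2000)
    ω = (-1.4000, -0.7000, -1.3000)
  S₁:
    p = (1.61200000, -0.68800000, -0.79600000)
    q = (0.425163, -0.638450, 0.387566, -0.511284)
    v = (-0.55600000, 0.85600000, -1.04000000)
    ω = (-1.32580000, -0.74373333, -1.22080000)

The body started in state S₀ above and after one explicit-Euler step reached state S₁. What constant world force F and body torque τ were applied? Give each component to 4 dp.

Δv = v₁−v₀ = (0.54400000, -0.54400000, 0.16000000)
m·(v₁−v₀)/dt = (3.4000, -3.4000, 1.0000)
ω₁ − ω₀ = (0.07420000, -0.04373333, 0.07920000)
gyro term ω₀×Iω₀ = (-0.0455, 0.1820, -0.0490)
I·α + gyro = (0.1400, 0.1000, 0.0500)

F = (3.4000, -3.4000, 1.0000)
τ = (0.1400, 0.1000, 0.0500)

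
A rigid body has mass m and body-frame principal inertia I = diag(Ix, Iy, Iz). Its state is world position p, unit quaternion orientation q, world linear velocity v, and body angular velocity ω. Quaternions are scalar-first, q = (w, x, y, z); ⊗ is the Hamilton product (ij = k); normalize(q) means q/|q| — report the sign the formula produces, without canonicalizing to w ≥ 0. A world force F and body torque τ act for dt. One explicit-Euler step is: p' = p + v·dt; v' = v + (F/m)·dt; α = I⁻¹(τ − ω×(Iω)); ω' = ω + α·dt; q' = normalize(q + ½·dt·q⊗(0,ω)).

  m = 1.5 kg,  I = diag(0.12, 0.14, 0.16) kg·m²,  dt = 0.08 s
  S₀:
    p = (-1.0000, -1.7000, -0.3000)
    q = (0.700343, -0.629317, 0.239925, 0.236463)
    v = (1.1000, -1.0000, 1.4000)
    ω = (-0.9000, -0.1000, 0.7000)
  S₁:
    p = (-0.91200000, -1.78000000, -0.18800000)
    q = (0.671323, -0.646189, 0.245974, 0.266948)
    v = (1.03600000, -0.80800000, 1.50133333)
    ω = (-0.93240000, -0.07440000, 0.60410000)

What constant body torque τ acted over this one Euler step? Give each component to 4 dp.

Δω = ω₁−ω₀ = (-0.03240000, 0.02560000, -0.09590000)
gyro term ω₀×Iω₀ = (-0.0014, 0.0252, 0.0018)
τ = I·(Δω/dt) + ω₀×(Iω₀) = (-0.0500, 0.0700, -0.1900)

τ = (-0.0500, 0.0700, -0.1900)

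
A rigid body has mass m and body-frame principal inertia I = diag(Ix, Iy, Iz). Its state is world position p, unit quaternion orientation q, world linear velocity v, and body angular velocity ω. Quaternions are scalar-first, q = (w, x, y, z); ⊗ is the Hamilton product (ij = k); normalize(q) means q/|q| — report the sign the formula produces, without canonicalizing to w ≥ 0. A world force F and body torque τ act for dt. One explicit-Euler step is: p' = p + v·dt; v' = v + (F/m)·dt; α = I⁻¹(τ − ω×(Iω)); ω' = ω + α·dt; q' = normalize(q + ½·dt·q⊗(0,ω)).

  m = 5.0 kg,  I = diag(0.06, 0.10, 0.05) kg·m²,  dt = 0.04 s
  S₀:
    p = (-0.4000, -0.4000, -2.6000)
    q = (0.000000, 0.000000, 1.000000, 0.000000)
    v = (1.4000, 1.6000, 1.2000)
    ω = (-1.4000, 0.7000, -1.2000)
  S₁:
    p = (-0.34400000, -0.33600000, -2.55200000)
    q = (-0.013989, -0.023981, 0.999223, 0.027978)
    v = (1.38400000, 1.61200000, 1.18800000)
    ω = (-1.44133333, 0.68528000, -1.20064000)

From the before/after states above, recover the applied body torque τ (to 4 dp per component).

ω₁ − ω₀ = (-0.04133333, -0.01472000, -0.00064000)
gyro term ω₀×Iω₀ = (0.0420, 0.0168, -0.0392)
applied torque τ = (-0.0200, -0.0200, -0.0400)

τ = (-0.0200, -0.0200, -0.0400)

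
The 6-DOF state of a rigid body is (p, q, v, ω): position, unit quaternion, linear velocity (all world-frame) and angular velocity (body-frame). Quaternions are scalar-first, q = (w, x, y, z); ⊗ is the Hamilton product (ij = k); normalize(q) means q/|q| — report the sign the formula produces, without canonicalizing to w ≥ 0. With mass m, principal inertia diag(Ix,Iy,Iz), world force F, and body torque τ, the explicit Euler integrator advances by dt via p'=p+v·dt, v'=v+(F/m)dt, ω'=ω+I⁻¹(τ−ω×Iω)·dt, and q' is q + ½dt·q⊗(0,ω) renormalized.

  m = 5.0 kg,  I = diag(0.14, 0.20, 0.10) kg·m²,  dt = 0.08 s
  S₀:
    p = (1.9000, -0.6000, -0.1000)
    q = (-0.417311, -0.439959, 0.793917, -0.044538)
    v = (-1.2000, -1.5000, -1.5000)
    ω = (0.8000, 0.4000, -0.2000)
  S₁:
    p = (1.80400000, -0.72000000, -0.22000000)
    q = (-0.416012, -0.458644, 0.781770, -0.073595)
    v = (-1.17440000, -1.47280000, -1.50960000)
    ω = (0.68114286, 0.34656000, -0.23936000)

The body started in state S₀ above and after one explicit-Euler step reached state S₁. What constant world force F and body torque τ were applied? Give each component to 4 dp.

v₁ − v₀ = (0.02560000, 0.02720000, -0.00960000)
F = m·Δv/dt = (1.6000, 1.7000, -0.6000)
Δω = ω₁−ω₀ = (-0.11885714, -0.05344000, -0.03936000)
τ = I·(Δω/dt) + ω₀×(Iω₀) = (-0.2000, -0.1400, -0.0300)

F = (1.6000, 1.7000, -0.6000)
τ = (-0.2000, -0.1400, -0.0300)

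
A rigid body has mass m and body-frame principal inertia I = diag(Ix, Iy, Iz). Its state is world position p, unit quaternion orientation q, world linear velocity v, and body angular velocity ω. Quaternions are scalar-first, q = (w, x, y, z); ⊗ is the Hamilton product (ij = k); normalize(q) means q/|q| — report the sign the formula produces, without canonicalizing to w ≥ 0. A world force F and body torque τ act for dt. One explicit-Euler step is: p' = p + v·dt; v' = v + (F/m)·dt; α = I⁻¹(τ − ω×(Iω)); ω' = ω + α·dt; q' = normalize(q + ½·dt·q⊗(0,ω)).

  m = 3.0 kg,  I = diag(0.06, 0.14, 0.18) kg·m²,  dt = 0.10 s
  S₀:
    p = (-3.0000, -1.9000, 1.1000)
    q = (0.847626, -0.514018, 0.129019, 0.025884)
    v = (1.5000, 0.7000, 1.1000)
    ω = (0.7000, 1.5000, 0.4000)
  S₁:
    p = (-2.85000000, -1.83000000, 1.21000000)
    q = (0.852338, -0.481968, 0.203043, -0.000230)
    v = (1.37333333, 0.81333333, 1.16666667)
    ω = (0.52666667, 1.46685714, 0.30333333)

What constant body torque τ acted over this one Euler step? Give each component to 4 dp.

Δω = ω₁−ω₀ = (-0.17333333, -0.03314286, -0.09666667)
I·α + gyro = (-0.0800, -0.0800, -0.0900)

τ = (-0.0800, -0.0800, -0.0900)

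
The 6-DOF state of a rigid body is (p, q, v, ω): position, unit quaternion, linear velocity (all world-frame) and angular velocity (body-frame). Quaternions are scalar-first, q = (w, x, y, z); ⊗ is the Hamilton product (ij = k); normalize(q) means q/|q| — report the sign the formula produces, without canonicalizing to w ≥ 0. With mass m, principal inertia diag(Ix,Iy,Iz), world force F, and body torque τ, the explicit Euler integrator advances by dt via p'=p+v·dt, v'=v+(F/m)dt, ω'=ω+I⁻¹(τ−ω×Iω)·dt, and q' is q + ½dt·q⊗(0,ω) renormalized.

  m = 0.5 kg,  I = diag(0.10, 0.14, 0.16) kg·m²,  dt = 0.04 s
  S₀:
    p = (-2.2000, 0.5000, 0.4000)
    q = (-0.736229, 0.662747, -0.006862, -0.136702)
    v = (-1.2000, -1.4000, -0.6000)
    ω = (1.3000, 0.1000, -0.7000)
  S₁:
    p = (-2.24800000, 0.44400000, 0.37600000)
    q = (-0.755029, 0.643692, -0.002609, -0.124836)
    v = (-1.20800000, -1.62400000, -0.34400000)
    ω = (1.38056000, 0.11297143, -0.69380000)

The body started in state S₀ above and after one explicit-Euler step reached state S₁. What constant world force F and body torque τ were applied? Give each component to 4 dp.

F = (-0.1000, -2.8000, 3.2000)
τ = (0.2000, 0.1000, 0.0300)

velocity change Δv = (-0.00800000, -0.22400000, 0.25600000)
applied force F = (-0.1000, -2.8000, 3.2000)
ω₁ − ω₀ = (0.08056000, 0.01297143, 0.00620000)
applied torque τ = (0.2000, 0.1000, 0.0300)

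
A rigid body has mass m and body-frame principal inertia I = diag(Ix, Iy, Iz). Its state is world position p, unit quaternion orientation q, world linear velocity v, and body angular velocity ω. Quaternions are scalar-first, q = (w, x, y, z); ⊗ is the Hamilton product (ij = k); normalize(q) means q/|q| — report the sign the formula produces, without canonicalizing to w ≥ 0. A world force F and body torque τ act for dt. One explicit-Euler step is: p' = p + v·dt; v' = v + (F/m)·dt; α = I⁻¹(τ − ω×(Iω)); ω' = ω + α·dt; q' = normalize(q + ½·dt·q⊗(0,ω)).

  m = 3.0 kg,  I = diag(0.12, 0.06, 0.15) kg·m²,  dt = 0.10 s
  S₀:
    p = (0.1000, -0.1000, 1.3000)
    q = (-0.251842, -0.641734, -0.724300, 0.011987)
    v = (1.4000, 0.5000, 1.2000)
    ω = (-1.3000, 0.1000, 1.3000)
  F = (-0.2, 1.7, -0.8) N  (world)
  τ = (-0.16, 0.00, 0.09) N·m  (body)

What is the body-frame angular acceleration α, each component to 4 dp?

α = (-1.4308, -0.8450, 0.5480)

precession coupling ω×(Iω) = (0.0117, 0.0507, 0.0078)
(τ − ω×Iω)/I = (-1.4308, -0.8450, 0.5480)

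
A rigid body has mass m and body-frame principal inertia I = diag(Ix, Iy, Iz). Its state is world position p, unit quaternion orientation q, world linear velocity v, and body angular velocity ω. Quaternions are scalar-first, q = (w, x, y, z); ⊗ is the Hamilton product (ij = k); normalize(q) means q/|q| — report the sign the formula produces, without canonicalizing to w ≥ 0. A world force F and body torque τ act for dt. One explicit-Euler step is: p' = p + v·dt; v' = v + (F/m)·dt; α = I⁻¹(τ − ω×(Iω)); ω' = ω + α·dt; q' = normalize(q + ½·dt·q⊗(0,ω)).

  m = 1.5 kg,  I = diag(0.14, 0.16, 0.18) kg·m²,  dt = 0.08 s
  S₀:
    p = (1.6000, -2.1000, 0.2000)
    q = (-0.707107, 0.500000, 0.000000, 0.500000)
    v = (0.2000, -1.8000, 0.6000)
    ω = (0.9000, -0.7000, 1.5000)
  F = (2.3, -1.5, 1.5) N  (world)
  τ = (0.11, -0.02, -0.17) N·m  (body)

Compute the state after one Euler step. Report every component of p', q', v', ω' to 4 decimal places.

p' = (1.6160, -2.2440, 0.2480)
q' = (-0.7530, 0.4872, 0.0078, 0.4423)
v' = (0.3227, -1.8800, 0.6800)
ω' = (0.9749, -0.6830, 1.4300)

p' = p + v·dt = (1.6160, -2.2440, 0.2480)
v' = v + a·dt = (0.3227, -1.8800, 0.6800)
angular accel α = (0.9357, 0.2125, -0.8744)
ω + α·dt = (0.9749, -0.6830, 1.4300)
Hamilton product q⊗(0,ω) = (-1.2000000, -0.2863963, 0.1949749, -1.4106605)
q' = normalize(q + ½dt·q⊗(0,ω)) = (-0.7530, 0.4872, 0.0078, 0.4423)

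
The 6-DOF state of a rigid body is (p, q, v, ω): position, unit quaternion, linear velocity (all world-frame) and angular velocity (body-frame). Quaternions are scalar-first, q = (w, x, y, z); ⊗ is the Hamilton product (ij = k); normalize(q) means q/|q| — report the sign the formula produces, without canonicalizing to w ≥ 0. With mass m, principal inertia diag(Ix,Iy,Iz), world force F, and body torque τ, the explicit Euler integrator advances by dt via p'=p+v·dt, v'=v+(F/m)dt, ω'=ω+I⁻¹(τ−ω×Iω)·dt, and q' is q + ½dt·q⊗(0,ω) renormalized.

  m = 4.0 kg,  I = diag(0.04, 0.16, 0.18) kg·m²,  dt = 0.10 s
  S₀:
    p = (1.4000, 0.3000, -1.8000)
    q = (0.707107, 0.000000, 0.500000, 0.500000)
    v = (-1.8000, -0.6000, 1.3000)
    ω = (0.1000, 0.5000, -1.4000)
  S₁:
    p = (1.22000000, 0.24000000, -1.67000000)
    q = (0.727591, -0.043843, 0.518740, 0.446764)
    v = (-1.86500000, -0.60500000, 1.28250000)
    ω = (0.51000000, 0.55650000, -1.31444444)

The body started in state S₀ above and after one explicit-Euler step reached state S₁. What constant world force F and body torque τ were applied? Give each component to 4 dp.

Δv = v₁−v₀ = (-0.06500000, -0.00500000, -0.01750000)
F = m·Δv/dt = (-2.6000, -0.2000, -0.7000)
Δω = ω₁−ω₀ = (0.41000000, 0.05650000, 0.08555556)
applied torque τ = (0.1500, 0.1100, 0.1600)

F = (-2.6000, -0.2000, -0.7000)
τ = (0.1500, 0.1100, 0.1600)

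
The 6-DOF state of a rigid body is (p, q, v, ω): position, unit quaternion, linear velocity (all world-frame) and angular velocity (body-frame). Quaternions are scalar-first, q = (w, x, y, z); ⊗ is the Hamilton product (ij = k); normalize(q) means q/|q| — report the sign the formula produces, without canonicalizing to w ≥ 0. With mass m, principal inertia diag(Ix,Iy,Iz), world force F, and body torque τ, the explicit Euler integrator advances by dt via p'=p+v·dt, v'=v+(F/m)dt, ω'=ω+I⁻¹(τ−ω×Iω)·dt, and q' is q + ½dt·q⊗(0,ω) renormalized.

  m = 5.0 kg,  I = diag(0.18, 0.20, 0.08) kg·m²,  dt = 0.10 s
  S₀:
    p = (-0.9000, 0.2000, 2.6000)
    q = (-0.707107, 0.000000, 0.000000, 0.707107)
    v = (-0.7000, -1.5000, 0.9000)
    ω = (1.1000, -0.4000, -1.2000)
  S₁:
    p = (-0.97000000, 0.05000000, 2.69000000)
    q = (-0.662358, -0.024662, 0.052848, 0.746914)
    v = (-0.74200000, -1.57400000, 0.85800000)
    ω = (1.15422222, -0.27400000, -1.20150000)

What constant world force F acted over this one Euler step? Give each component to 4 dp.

F = (-2.1000, -3.7000, -2.1000)

Δv = v₁−v₀ = (-0.04200000, -0.07400000, -0.04200000)
m·(v₁−v₀)/dt = (-2.1000, -3.7000, -2.1000)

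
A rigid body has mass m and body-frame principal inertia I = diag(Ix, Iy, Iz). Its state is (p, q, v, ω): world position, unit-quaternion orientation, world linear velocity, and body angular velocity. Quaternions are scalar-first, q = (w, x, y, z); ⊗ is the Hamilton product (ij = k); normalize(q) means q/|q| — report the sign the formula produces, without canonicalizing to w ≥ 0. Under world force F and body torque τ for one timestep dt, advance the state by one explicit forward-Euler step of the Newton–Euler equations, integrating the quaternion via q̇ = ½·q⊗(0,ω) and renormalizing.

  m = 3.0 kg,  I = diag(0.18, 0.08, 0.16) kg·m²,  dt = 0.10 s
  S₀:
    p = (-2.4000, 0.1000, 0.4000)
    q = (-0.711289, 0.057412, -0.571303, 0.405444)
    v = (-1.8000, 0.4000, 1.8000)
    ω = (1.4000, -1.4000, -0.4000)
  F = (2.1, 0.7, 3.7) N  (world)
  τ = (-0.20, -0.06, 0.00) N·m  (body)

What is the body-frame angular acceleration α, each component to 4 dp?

precession coupling ω×(Iω) = (0.0448, -0.0112, 0.1960)
α = I⁻¹(τ − ω×Iω) = (-1.3600, -0.6100, -1.2250)

α = (-1.3600, -0.6100, -1.2250)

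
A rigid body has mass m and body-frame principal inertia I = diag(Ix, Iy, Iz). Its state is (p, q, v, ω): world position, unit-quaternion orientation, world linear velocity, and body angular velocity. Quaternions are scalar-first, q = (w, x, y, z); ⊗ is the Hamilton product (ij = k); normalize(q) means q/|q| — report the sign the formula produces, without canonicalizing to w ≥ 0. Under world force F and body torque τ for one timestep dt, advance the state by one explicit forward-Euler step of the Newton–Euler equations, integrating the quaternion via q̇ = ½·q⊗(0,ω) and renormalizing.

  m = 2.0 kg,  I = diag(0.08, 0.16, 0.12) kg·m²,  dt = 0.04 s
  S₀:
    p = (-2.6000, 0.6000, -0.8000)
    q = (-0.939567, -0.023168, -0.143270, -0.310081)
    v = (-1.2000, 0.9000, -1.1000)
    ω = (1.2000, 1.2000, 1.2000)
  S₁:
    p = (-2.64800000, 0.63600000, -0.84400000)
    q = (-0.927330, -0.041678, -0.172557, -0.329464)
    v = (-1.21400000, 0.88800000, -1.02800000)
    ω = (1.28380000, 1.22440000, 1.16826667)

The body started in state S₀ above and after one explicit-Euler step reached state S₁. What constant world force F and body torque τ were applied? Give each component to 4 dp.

v₁ − v₀ = (-0.01400000, -0.01200000, 0.07200000)
m·(v₁−v₀)/dt = (-0.7000, -0.6000, 3.6000)
Δω = ω₁−ω₀ = (0.08380000, 0.02440000, -0.03173333)
precession coupling = (-0.0576, -0.0576, 0.1152)
applied torque τ = (0.1100, 0.0400, 0.0200)

F = (-0.7000, -0.6000, 3.6000)
τ = (0.1100, 0.0400, 0.0200)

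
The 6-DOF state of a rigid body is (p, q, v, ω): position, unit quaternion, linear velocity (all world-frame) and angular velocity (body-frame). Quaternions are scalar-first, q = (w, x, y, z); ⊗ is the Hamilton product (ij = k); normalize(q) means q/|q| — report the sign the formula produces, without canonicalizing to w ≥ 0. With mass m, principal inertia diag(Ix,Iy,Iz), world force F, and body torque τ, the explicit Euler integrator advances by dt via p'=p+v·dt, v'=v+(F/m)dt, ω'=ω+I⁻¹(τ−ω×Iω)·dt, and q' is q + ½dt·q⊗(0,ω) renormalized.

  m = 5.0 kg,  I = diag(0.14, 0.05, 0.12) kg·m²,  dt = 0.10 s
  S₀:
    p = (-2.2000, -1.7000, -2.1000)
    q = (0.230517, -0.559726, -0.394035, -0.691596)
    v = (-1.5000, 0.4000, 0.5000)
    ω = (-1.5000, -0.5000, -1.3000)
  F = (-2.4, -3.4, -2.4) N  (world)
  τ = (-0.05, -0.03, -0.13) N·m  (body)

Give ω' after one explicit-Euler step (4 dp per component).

angular accel α = (-0.6821, -1.3800, -0.5208)
ω' = ω + α·dt = (-1.5682, -0.6380, -1.3521)

ω' = (-1.5682, -0.6380, -1.3521)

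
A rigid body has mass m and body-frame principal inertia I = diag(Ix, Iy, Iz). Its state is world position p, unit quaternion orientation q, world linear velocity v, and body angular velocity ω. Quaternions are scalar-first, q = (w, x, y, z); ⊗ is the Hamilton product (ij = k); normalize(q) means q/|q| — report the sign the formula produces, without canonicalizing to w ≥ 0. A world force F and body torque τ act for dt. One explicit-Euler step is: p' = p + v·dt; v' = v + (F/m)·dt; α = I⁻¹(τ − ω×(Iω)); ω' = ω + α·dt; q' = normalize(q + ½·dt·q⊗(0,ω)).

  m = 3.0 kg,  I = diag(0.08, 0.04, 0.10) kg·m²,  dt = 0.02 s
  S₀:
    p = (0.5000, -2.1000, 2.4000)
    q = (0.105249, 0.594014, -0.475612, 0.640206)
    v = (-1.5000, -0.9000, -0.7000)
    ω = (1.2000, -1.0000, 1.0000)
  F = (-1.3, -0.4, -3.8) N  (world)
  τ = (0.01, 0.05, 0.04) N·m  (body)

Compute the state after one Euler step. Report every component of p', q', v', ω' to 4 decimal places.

p' = (0.4700, -2.1180, 2.3860)
q' = (0.0869, 0.5968, -0.4748, 0.6409)
v' = (-1.5087, -0.9027, -0.7253)
ω' = (1.2175, -0.9630, 0.9984)

ω×(Iω) gyroscopic = (-0.0600, -0.0240, 0.0480)
(τ − ω×Iω)/I = (0.8750, 1.8500, -0.0800)
ω + α·dt = (1.2175, -0.9630, 0.9984)
q⊗(0,ω) = (-1.8286348, 0.2908928, 0.0689842, 0.0819694)
updated quaternion q' = (0.0869, 0.5968, -0.4748, 0.6409)
new position p' = (0.4700, -2.1180, 2.3860)
v' = v + a·dt = (-1.5087, -0.9027, -0.7253)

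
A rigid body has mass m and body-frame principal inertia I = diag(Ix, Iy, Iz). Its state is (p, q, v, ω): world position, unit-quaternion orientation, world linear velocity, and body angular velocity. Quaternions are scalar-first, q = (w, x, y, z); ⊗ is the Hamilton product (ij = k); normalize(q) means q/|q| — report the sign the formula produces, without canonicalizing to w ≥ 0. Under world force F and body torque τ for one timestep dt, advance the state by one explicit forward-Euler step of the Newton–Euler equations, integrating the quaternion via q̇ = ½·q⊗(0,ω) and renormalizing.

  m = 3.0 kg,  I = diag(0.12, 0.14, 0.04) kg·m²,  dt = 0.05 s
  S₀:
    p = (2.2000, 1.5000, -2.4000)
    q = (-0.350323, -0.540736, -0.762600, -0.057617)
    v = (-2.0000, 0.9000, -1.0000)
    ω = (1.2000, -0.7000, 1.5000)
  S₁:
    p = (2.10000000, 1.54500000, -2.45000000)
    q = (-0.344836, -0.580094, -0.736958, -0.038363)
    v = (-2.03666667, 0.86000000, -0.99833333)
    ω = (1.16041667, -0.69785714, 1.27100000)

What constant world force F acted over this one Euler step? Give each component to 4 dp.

v₁ − v₀ = (-0.03666667, -0.04000000, 0.00166667)
F = m·Δv/dt = (-2.2000, -2.4000, 0.1000)

F = (-2.2000, -2.4000, 0.1000)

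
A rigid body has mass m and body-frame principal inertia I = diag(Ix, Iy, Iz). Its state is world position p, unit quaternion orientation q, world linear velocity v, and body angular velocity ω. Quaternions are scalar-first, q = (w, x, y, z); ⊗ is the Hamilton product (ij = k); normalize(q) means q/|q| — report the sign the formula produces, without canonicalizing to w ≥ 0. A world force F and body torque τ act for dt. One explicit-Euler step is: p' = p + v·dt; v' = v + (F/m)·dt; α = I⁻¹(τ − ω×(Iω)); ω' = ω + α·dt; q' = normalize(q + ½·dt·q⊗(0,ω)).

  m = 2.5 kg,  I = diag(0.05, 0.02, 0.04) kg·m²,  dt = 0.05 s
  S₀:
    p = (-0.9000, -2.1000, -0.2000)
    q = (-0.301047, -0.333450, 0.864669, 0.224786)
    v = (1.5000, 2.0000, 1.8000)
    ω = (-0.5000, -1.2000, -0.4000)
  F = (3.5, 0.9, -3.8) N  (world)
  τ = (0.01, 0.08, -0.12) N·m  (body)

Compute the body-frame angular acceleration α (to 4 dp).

α = (0.0080, 3.9000, -2.5500)

ω×(Iω) gyroscopic = (0.0096, 0.0020, -0.0180)
angular accel α = (0.0080, 3.9000, -2.5500)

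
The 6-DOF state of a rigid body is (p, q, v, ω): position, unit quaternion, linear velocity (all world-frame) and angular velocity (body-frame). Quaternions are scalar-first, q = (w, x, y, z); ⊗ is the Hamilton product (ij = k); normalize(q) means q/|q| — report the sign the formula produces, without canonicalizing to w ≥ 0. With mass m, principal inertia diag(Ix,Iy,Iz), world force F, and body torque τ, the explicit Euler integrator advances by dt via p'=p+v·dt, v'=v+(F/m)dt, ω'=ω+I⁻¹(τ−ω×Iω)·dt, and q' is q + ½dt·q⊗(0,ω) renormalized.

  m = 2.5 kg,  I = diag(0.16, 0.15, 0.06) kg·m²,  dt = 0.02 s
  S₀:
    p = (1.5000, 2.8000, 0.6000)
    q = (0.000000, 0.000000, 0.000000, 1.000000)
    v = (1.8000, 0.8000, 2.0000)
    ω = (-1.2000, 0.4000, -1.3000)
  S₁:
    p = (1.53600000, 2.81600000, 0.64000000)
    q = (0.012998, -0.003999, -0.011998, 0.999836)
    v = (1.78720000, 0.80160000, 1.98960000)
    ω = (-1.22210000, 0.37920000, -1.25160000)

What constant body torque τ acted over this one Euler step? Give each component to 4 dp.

τ = (-0.1300, 0.0000, 0.1500)

Δω = ω₁−ω₀ = (-0.02210000, -0.02080000, 0.04840000)
ω₀×(Iω₀) = (0.0468, 0.1560, 0.0048)
applied torque τ = (-0.1300, 0.0000, 0.1500)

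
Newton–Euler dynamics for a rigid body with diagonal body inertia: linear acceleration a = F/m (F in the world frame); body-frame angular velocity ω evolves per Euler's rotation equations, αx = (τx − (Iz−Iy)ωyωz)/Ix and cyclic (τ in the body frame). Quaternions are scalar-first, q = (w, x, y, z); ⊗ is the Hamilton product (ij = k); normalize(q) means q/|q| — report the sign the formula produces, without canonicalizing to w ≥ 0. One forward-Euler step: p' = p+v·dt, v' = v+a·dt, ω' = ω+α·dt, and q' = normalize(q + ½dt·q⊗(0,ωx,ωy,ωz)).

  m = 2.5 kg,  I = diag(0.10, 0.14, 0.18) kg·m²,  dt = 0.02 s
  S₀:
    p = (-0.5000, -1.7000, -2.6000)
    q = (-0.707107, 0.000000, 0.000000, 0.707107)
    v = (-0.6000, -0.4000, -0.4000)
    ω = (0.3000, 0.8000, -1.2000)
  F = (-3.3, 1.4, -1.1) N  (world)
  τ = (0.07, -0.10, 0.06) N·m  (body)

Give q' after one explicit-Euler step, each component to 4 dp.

2q̇ = q⊗(0,ω) = (0.8485284, -0.7778177, -0.3535535, 0.8485284)
updated quaternion q' = (-0.6985, -0.0078, -0.0035, 0.7155)

q' = (-0.6985, -0.0078, -0.0035, 0.7155)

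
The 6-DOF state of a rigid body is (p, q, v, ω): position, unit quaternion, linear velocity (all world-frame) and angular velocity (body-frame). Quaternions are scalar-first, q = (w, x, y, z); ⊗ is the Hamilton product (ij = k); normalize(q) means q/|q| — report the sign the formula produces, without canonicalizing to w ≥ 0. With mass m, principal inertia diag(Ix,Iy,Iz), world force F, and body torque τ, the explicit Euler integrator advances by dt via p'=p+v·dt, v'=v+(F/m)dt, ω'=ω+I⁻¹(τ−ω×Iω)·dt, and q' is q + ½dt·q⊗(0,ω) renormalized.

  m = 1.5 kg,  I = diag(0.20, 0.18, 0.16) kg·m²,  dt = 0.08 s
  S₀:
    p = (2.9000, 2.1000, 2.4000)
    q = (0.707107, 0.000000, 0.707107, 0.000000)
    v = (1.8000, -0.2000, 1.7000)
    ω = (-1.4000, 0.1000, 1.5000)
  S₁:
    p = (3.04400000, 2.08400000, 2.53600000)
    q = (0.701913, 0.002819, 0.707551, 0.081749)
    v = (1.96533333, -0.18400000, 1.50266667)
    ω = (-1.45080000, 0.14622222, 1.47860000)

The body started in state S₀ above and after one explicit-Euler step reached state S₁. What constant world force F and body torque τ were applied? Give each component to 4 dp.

v₁ − v₀ = (0.16533333, 0.01600000, -0.19733333)
applied force F = (3.1000, 0.3000, -3.7000)
ω₁ − ω₀ = (-0.05080000, 0.04622222, -0.02140000)
gyro term ω₀×Iω₀ = (-0.0030, -0.0840, 0.0028)
I·α + gyro = (-0.1300, 0.0200, -0.0400)

F = (3.1000, 0.3000, -3.7000)
τ = (-0.1300, 0.0200, -0.0400)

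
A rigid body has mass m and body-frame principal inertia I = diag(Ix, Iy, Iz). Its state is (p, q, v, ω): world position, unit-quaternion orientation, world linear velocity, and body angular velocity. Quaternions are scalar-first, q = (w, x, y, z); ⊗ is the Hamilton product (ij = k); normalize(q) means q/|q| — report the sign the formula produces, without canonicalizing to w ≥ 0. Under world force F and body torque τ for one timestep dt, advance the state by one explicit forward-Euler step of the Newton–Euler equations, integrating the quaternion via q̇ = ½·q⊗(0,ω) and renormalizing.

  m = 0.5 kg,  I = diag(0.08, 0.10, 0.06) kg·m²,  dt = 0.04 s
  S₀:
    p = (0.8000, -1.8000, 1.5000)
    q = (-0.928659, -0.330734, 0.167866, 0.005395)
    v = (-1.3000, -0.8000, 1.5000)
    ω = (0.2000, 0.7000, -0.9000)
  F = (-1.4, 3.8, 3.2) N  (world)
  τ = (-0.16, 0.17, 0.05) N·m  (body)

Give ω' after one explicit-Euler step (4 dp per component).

ω' = (0.1074, 0.7694, -0.8685)

(τ − ω×Iω)/I = (-2.3150, 1.7360, 0.7867)
ω' = ω + α·dt = (0.1074, 0.7694, -0.8685)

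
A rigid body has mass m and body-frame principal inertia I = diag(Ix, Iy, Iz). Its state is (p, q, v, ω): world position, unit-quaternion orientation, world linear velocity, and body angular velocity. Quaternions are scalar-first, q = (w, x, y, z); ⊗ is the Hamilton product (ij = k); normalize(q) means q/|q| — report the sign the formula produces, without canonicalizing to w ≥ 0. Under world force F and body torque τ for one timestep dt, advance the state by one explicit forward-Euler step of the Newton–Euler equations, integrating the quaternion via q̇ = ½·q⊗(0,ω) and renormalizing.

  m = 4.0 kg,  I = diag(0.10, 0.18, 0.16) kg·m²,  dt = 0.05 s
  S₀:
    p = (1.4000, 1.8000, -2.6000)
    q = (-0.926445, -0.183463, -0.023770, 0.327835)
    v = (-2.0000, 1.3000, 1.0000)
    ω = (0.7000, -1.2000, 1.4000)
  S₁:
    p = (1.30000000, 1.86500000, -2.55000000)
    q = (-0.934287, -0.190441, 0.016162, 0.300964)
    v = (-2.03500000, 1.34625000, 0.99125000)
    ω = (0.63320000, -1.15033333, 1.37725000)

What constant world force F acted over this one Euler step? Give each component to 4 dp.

velocity change Δv = (-0.03500000, 0.04625000, -0.00875000)
m·(v₁−v₀)/dt = (-2.8000, 3.7000, -0.7000)

F = (-2.8000, 3.7000, -0.7000)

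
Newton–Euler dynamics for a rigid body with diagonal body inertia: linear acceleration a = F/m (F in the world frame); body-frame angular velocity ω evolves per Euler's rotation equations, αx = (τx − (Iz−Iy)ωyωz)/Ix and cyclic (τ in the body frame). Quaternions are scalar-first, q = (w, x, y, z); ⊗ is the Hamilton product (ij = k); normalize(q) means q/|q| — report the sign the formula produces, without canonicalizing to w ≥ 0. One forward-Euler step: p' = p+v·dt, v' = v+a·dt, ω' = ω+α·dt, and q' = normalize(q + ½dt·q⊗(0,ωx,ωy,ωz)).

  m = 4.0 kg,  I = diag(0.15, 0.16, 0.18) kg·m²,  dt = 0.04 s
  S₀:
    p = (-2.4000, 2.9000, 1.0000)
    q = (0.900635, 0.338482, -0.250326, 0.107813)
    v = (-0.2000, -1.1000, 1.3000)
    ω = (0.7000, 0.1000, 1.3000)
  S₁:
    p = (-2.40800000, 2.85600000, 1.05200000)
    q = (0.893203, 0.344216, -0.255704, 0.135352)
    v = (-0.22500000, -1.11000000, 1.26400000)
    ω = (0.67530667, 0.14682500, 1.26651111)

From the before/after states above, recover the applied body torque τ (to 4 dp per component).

τ = (-0.0900, 0.1600, -0.1500)

rate change Δω = (-0.02469333, 0.04682500, -0.03348889)
applied torque τ = (-0.0900, 0.1600, -0.1500)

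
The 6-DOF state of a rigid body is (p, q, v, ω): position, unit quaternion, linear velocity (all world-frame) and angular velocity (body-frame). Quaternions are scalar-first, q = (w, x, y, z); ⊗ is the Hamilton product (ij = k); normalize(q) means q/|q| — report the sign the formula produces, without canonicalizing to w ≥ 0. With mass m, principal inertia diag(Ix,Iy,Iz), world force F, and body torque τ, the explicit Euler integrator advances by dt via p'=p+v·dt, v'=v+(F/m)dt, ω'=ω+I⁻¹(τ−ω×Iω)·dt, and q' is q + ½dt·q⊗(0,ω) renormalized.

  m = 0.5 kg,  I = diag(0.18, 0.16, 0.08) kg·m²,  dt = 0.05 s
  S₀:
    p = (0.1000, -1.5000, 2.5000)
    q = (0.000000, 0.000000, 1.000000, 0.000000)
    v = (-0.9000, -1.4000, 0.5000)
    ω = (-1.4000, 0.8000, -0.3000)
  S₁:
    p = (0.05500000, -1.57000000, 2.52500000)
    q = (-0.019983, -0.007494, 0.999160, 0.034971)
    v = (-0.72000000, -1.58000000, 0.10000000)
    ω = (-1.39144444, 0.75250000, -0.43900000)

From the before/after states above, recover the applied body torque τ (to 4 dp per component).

τ = (0.0500, -0.1100, -0.2000)

Δω = ω₁−ω₀ = (0.00855556, -0.04750000, -0.13900000)
ω₀×(Iω₀) = (0.0192, 0.0420, 0.0224)
I·α + gyro = (0.0500, -0.1100, -0.2000)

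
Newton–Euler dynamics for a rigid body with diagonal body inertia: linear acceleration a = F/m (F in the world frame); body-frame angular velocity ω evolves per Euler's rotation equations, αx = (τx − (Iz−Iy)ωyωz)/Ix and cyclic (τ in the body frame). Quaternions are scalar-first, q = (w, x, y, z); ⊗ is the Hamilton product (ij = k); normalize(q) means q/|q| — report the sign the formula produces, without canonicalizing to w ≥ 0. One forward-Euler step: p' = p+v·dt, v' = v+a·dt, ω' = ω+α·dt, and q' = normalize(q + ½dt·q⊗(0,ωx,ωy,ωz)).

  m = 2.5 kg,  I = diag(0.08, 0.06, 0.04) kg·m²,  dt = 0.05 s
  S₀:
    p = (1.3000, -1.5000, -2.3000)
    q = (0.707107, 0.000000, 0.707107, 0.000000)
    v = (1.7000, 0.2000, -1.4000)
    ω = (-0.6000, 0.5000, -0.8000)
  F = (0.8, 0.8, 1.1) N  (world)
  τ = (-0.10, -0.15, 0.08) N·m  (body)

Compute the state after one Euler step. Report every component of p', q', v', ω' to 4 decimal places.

p' = (1.3850, -1.4900, -2.3700)
q' = (0.6980, -0.0247, 0.7157, -0.0035)
v' = (1.7160, 0.2160, -1.3780)
ω' = (-0.6675, 0.3590, -0.7075)

gyro term ω×Iω = (0.0080, 0.0192, 0.0060)
α = I⁻¹(τ − ω×Iω) = (-1.3500, -2.8200, 1.8500)
ω' = ω + α·dt = (-0.6675, 0.3590, -0.7075)
Hamilton product q⊗(0,ω) = (-0.3535535, -0.9899498, 0.3535535, -0.1414214)
q + ½dt·q⊗(0,ω), renormalized = (0.6980, -0.0247, 0.7157, -0.0035)
a = F/m = (0.3200, 0.3200, 0.4400)
p + v·dt = (1.3850, -1.4900, -2.3700)
new velocity v' = (1.7160, 0.2160, -1.3780)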